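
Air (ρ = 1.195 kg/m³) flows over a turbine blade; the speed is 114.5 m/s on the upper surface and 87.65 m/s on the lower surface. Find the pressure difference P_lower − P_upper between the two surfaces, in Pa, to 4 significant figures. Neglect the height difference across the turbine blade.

3243 Pa

Bernoulli (same height): P_lower − P_upper = ½ρ(v_upper² − v_lower²).
ΔP = ½·1.195·(114.5² − 87.65²) = 3243 Pa.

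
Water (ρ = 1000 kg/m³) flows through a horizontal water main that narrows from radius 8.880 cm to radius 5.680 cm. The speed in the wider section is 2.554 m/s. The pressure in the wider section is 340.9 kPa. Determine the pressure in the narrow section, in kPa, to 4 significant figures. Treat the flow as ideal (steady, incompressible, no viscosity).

Mass conservation (A₁v₁ = A₂v₂) gives v₂ = 2.554 × 247.7/101.4 = 6.242 m/s.
With no height change, Bernoulli's equation is P₁ + ½ρv₁² = P₂ + ½ρv₂².
P₂ = P₁ − ½ρ(v₂² − v₁²) = 340900 − ½·1000·(6.242² − 2.554²) = 340900 − 16220 = 324700 Pa.

P₂ = 324.7 kPa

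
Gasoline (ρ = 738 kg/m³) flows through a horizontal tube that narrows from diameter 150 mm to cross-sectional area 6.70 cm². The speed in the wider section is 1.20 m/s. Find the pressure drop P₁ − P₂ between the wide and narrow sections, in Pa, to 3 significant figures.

Mass conservation (A₁v₁ = A₂v₂) gives v₂ = 1.20 × 177/6.70 = 31.7 m/s.
With no height change, Bernoulli's equation is P₁ + ½ρv₁² = P₂ + ½ρv₂².
P₁ − P₂ = ½·738·(31.7² − 1.20²) = ½·738·1000 = 369000 Pa.

ΔP ≈ 369000 Pa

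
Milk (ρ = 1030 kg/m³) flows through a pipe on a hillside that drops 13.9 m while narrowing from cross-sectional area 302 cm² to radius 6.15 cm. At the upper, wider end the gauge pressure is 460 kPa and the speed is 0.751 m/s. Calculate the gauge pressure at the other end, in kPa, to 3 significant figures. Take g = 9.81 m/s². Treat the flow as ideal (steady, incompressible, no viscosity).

Continuity gives A₁v₁ = A₂v₂, so v₂ = (302 cm²)/(119 cm²) × 0.751 m/s = 1.91 m/s.
Bernoulli: P₁ + ½ρv₁² + ρg h₁ = P₂ + ½ρv₂² + ρg h₂, so P₂ = P₁ + ½ρ(v₁² − v₂²) − ρg(h₂ − h₁).
P₂ = 460000 + ½·1030·(0.751² − 1.91²) − 1030·9.81·(−13.9) = 460000 + (-1590) − (-140000) = 599000 Pa.

P₂ ≈ 599 kPa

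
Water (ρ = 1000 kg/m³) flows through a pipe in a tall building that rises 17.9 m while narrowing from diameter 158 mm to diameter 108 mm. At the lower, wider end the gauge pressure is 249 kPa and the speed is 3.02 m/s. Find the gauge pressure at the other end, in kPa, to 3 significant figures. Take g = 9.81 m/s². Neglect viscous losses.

P₂ ≈ 57.1 kPa

The volume flow rate is constant, so v₂ = (A₁/A₂)v₁ = (196/91.6)·3.02 = 6.46 m/s.
Bernoulli: P₁ + ½ρv₁² + ρg h₁ = P₂ + ½ρv₂² + ρg h₂, so P₂ = P₁ + ½ρ(v₁² − v₂²) − ρg(h₂ − h₁).
P₂ = 249000 + ½·1000·(3.02² − 6.46²) − 1000·9.81·(+17.9) = 249000 + (-16300) − (176000) = 57100 Pa.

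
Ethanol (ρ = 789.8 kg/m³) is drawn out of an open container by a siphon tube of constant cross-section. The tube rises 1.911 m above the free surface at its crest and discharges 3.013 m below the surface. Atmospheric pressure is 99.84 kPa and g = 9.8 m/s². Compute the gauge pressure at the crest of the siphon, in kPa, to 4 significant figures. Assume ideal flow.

Bernoulli surface→outlet gives ½v² = g·h_out, so v = √(2·9.8·3.013) = 7.685 m/s.
The bore is uniform, so the speed at the crest is the same v. Bernoulli surface→crest: P_atm = P_top + ½ρv² + ρg·h_top.
P_top = 99840 − ½·789.8·7.685² − 789.8·9.8·1.911 = 61730 Pa. So P_gauge = P_top − P_atm = -38110 Pa.

P_gauge = -38.11 kPa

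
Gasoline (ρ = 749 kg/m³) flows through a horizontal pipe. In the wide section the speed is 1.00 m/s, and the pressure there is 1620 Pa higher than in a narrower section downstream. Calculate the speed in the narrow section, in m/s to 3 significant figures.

Horizontal Bernoulli: P₁ + ½ρv₁² = P₂ + ½ρv₂², so v₂² = v₁² + 2(P₁ − P₂)/ρ.
v₂ = √(1.00² + 2·1620/749) = √(1.00 + 4.33) = 2.31 m/s.

2.31 m/s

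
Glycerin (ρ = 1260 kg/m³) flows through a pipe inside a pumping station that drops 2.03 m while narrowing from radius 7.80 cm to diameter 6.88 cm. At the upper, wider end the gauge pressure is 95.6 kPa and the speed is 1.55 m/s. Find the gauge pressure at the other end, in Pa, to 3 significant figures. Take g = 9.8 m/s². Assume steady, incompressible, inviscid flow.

P₂ ≈ 82200 Pa

By continuity, v₂ = v₁·A₁/A₂ = 1.55·(191/37.2) = 7.97 m/s.
Applying Bernoulli between the two ends and solving for P₂: P₂ = P₁ + ½ρ(v₁² − v₂²) − ρgΔh.
P₂ = 95600 + ½·1260·(1.55² − 7.97²) − 1260·9.8·(−2.03) = 95600 + (-38500) − (-25100) = 82200 Pa.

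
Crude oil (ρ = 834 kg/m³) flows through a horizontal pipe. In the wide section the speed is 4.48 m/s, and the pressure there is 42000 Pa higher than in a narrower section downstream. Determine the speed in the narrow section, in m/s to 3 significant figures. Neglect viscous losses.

Along the level pipe P + ½ρv² is conserved, hence v₂² = v₁² + 2(P₁ − P₂)/ρ.
v₂ = √(4.48² + 2·42000/834) = √(20.1 + 101) = 11.0 m/s.

v₂ ≈ 11.0 m/s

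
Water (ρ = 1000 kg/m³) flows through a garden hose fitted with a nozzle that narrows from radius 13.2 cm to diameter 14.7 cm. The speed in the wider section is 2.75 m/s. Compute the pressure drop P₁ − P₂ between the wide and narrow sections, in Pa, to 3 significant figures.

ΔP ≈ 35600 Pa

Mass conservation (A₁v₁ = A₂v₂) gives v₂ = 2.75 × 547/170 = 8.87 m/s.
Along the horizontal streamline, P + ½ρv² is constant.
P₁ − P₂ = ½·1000·(8.87² − 2.75²) = ½·1000·71.1 = 35600 Pa.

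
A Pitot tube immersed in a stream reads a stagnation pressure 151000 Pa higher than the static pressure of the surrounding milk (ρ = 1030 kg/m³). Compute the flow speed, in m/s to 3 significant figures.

At the stagnation point the flow is brought to rest, so Bernoulli gives P_stag − P_static = ½ρv².
v = √(2ΔP/ρ) = √(2·151000/1030) = 17.1 m/s.

v ≈ 17.1 m/s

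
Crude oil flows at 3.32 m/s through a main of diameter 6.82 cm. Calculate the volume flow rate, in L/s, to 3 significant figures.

Q = A·v = 0.00365 m² × 3.32 m/s = 0.0121 m³/s.
Converting: 0.0121 m³/s × 1000 = 12.1 L/s.

Q ≈ 12.1 L/s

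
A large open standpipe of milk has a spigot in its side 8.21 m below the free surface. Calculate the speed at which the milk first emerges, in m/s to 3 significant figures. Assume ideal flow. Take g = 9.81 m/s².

v ≈ 12.7 m/s

Torricelli's result v = √(2gh) gives v = √(2·9.81·8.21) = 12.7 m/s.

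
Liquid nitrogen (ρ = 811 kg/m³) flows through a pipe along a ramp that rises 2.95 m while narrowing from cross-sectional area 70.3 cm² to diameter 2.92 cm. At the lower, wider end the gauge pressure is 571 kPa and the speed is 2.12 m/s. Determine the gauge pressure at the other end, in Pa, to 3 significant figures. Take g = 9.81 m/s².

349000 Pa

By continuity, v₂ = v₁·A₁/A₂ = 2.12·(70.3/6.70) = 22.3 m/s.
Bernoulli: P₁ + ½ρv₁² + ρg h₁ = P₂ + ½ρv₂² + ρg h₂, so P₂ = P₁ + ½ρ(v₁² − v₂²) − ρg(h₂ − h₁).
P₂ = 571000 + ½·811·(2.12² − 22.3²) − 811·9.81·(+2.95) = 571000 + (-199000) − (23500) = 349000 Pa.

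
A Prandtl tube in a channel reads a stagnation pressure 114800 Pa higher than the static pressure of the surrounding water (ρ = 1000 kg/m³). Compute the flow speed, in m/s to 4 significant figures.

The dynamic pressure equals the rise in static pressure at the stagnation point: ΔP = ½ρv².
v = √(2ΔP/ρ) = √(2·114800/1000) = 15.15 m/s.

15.15 m/s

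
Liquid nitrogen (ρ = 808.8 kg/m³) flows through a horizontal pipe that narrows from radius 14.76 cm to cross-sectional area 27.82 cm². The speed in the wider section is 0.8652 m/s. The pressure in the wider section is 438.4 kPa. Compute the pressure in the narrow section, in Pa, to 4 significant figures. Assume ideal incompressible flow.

By continuity, v₂ = v₁·A₁/A₂ = 0.8652·(684.4/27.82) = 21.29 m/s.
The pipe is horizontal, so Bernoulli reduces to P₁ + ½ρv₁² = P₂ + ½ρv₂².
P₂ = P₁ − ½ρ(v₂² − v₁²) = 438400 − ½·808.8·(21.29² − 0.8652²) = 438400 − 182900 = 255500 Pa.

P₂ ≈ 255500 Pa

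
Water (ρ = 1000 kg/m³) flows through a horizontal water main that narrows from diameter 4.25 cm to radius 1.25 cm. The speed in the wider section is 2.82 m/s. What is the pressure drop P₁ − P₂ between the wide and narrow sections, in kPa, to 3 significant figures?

Continuity gives A₁v₁ = A₂v₂, so v₂ = (14.2 cm²)/(4.91 cm²) × 2.82 m/s = 8.15 m/s.
With no height change, Bernoulli's equation is P₁ + ½ρv₁² = P₂ + ½ρv₂².
P₁ − P₂ = ½·1000·(8.15² − 2.82²) = ½·1000·58.5 = 29200 Pa.

ΔP = 29.2 kPa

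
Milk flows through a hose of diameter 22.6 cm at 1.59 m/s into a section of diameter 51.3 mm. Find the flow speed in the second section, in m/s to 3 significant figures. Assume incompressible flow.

30.9 m/s

Continuity gives A₁v₁ = A₂v₂, so v₂ = (401 cm²)/(20.7 cm²) × 1.59 m/s = 30.9 m/s.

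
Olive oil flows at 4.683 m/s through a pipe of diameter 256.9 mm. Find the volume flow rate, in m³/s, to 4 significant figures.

Q = 0.2427 m³/s

Q = A·v = 0.05183 m² × 4.683 m/s = 0.2427 m³/s.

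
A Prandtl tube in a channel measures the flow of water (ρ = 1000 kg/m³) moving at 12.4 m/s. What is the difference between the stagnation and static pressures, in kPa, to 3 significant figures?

76.9 kPa

The dynamic pressure equals the rise in static pressure at the stagnation point: ΔP = ½ρv².
ΔP = ½·1000·12.4² = 76900 Pa.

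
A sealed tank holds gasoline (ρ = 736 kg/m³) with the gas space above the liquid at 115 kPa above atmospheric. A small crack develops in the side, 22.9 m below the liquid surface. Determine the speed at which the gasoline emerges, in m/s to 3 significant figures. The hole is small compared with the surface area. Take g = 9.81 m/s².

Take point 1 at the surface (v₁ ≈ 0) and point 2 at the hole (at atmospheric pressure). Bernoulli: P₁ + ρg h = P_atm + ½ρv₂².
With P₁ − P_atm = 115000 Pa, v₂ = √(2gh + 2ΔP/ρ) = √(2·9.81·22.9 + 2·115000/736) = 27.6 m/s.

v ≈ 27.6 m/s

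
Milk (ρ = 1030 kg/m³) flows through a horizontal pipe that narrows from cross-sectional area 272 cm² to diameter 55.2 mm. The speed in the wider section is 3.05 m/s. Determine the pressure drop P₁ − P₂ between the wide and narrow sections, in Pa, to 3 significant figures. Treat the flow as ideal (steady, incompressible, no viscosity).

Continuity gives A₁v₁ = A₂v₂, so v₂ = (272 cm²)/(23.9 cm²) × 3.05 m/s = 34.7 m/s.
The pipe is horizontal, so Bernoulli reduces to P₁ + ½ρv₁² = P₂ + ½ρv₂².
P₁ − P₂ = ½·1030·(34.7² − 3.05²) = ½·1030·1190 = 614000 Pa.

614000 Pa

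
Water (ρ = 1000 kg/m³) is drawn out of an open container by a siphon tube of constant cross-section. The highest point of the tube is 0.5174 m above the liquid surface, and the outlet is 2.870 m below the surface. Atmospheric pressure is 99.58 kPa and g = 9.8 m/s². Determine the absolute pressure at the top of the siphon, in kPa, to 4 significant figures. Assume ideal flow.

Bernoulli surface→outlet gives ½v² = g·h_out, so v = √(2·9.8·2.870) = 7.500 m/s.
Continuity keeps v the same throughout the tube; from surface to crest, P_atm + 0 = P_top + ½ρv² + ρg·h_top.
P_top = 99580 − ½·1000·7.500² − 1000·9.8·0.5174 = 66380 Pa.

P_top = 66.38 kPa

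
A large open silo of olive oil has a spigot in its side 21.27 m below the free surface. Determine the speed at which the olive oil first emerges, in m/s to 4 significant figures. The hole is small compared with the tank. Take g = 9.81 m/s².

Torricelli's result v = √(2gh) gives v = √(2·9.81·21.27) = 20.43 m/s.

v ≈ 20.43 m/s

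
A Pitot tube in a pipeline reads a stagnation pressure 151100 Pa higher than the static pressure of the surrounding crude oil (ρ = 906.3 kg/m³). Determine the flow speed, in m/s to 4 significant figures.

Bernoulli between the free stream and the stagnation point: ½ρv² = P_stag − P_static.
v = √(2ΔP/ρ) = √(2·151100/906.3) = 18.26 m/s.

v = 18.26 m/s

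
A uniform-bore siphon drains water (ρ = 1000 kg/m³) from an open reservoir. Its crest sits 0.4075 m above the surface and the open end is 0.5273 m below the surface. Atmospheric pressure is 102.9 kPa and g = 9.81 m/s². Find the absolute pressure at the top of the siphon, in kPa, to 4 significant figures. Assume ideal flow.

Bernoulli surface→outlet gives ½v² = g·h_out, so v = √(2·9.81·0.5273) = 3.216 m/s.
The bore is uniform, so the speed at the crest is the same v. Bernoulli surface→crest: P_atm = P_top + ½ρv² + ρg·h_top.
P_top = 102900 − ½·1000·3.216² − 1000·9.81·0.4075 = 93730 Pa.

93.73 kPa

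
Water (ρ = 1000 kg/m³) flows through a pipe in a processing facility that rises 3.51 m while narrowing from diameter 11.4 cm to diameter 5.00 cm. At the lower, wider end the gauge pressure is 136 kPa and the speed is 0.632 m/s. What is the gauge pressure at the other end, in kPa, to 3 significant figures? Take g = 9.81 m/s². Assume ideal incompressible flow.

P₂ ≈ 96.4 kPa

Mass conservation (A₁v₁ = A₂v₂) gives v₂ = 0.632 × 102/19.6 = 3.29 m/s.
Applying Bernoulli between the two ends and solving for P₂: P₂ = P₁ + ½ρ(v₁² − v₂²) − ρgΔh.
P₂ = 136000 + ½·1000·(0.632² − 3.29²) − 1000·9.81·(+3.51) = 136000 + (-5200) − (34400) = 96400 Pa.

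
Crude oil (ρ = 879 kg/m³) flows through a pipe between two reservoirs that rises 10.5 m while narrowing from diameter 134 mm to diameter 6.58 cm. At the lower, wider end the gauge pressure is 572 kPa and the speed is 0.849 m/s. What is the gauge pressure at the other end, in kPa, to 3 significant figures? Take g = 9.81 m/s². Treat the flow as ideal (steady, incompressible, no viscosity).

P₂ ≈ 476 kPa

Mass conservation (A₁v₁ = A₂v₂) gives v₂ = 0.849 × 141/34.0 = 3.52 m/s.
Bernoulli: P₁ + ½ρv₁² + ρg h₁ = P₂ + ½ρv₂² + ρg h₂, so P₂ = P₁ + ½ρ(v₁² − v₂²) − ρg(h₂ − h₁).
P₂ = 572000 + ½·879·(0.849² − 3.52²) − 879·9.81·(+10.5) = 572000 + (-5130) − (90500) = 476000 Pa.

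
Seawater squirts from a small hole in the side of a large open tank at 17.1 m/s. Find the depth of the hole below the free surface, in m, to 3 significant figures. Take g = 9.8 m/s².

Inverting v = √(2gh) gives h = v² / 2g.
h = 17.1²/(2·9.8) = 292/19.60 = 14.9 m.

h ≈ 14.9 m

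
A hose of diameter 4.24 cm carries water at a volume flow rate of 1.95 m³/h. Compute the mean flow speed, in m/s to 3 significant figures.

v ≈ 0.384 m/s

Q = 1.95 m³/h = 0.000542 m³/s.
v = Q/A = 0.000542 / 0.00141 = 0.384 m/s.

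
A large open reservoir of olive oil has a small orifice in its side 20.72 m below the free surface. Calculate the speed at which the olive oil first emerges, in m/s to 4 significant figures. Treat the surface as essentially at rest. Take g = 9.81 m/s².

Bernoulli from surface to hole (P equal, v_surface ≈ 0): v = √(2gh) = √(2×9.81×20.72) = 20.16 m/s.

v ≈ 20.16 m/s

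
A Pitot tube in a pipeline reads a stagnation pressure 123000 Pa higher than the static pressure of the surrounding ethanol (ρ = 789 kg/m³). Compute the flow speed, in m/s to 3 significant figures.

17.7 m/s

At the stagnation point the flow is brought to rest, so Bernoulli gives P_stag − P_static = ½ρv².
v = √(2ΔP/ρ) = √(2·123000/789) = 17.7 m/s.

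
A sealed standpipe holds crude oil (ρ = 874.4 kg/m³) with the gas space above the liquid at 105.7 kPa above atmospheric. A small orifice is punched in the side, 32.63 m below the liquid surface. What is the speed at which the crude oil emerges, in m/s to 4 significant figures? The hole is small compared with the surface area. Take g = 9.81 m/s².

Take point 1 at the surface (v₁ ≈ 0) and point 2 at the hole (at atmospheric pressure). Bernoulli: P₁ + ρg h = P_atm + ½ρv₂².
With P₁ − P_atm = 105700 Pa, v₂ = √(2gh + 2ΔP/ρ) = √(2·9.81·32.63 + 2·105700/874.4) = 29.70 m/s.

29.70 m/s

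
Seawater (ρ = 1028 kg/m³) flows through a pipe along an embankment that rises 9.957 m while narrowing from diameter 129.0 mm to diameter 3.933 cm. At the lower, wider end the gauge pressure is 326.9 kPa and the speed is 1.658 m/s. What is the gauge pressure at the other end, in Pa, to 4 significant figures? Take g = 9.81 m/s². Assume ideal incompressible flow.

P₂ ≈ 64370 Pa

Continuity gives A₁v₁ = A₂v₂, so v₂ = (130.7 cm²)/(12.15 cm²) × 1.658 m/s = 17.84 m/s.
Energy conservation along the streamline gives P₂ = P₁ − ½ρ(v₂² − v₁²) − ρg(h₂ − h₁).
P₂ = 326900 + ½·1028·(1.658² − 17.84²) − 1028·9.81·(+9.957) = 326900 + (-162100) − (100400) = 64370 Pa.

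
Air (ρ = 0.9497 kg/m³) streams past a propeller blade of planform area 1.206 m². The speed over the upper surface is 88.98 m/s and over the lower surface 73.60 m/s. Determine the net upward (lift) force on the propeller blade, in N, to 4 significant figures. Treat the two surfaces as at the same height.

From P + ½ρv² = const at equal height, P_low − P_up = ½ρ(v_up² − v_low²).
ΔP = ½·0.9497·(88.98² − 73.60²) = 1187 Pa.
Lift = ΔP · A = 1187 × 1.206 = 1432 N.

F = 1432 N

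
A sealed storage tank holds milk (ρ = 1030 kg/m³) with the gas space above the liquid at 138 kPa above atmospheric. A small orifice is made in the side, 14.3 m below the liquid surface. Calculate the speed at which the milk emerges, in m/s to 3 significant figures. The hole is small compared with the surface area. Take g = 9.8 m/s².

v ≈ 23.4 m/s

Take point 1 at the surface (v₁ ≈ 0) and point 2 at the hole (at atmospheric pressure). Bernoulli: P₁ + ρg h = P_atm + ½ρv₂².
With P₁ − P_atm = 138000 Pa, v₂ = √(2gh + 2ΔP/ρ) = √(2·9.8·14.3 + 2·138000/1030) = 23.4 m/s.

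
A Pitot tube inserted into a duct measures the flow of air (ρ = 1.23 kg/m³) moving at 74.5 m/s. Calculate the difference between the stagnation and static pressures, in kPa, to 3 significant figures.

Bernoulli between the free stream and the stagnation point: ½ρv² = P_stag − P_static.
ΔP = ½·1.23·74.5² = 3410 Pa.

ΔP ≈ 3.41 kPa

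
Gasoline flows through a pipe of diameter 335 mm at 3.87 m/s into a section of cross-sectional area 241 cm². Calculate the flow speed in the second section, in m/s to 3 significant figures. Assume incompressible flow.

The volume flow rate is constant, so v₂ = (A₁/A₂)v₁ = (881/241)·3.87 = 14.2 m/s.

v₂ = 14.2 m/s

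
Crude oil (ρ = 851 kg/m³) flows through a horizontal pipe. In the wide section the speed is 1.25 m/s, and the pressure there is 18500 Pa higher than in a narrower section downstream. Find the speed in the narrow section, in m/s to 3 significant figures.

With h₁ = h₂, rearranging Bernoulli gives v₂ = √(v₁² + 2ΔP/ρ).
v₂ = √(1.25² + 2·18500/851) = √(1.56 + 43.5) = 6.71 m/s.

v₂ ≈ 6.71 m/s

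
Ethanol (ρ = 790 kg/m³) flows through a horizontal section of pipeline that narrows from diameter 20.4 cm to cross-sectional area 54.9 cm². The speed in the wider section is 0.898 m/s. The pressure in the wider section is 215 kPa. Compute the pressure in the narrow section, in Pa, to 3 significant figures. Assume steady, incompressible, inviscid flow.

P₂ ≈ 204000 Pa

By continuity, v₂ = v₁·A₁/A₂ = 0.898·(327/54.9) = 5.35 m/s.
The pipe is horizontal, so Bernoulli reduces to P₁ + ½ρv₁² = P₂ + ½ρv₂².
P₂ = P₁ − ½ρ(v₂² − v₁²) = 215000 − ½·790·(5.35² − 0.898²) = 215000 − 11000 = 204000 Pa.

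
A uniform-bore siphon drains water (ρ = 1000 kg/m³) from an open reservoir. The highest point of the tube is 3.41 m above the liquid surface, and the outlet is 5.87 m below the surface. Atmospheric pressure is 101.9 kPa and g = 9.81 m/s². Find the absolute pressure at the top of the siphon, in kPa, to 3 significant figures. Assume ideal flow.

The outlet speed comes from Torricelli: v = √(2g·5.87) = 10.7 m/s.
Continuity keeps v the same throughout the tube; from surface to crest, P_atm + 0 = P_top + ½ρv² + ρg·h_top.
P_top = 101900 − ½·1000·10.7² − 1000·9.81·3.41 = 10900 Pa.

P_top ≈ 10.9 kPa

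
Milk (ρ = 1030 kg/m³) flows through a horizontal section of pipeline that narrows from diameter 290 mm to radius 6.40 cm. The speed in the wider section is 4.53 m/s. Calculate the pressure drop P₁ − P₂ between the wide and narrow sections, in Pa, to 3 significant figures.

ΔP ≈ 268000 Pa

Continuity gives A₁v₁ = A₂v₂, so v₂ = (661 cm²)/(129 cm²) × 4.53 m/s = 23.3 m/s.
Along the horizontal streamline, P + ½ρv² is constant.
P₁ − P₂ = ½·1030·(23.3² − 4.53²) = ½·1030·520 = 268000 Pa.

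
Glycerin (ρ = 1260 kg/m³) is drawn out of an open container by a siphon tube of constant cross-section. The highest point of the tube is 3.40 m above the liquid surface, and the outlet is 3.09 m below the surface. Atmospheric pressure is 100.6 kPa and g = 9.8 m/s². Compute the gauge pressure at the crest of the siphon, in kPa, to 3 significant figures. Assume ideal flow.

The outlet speed comes from Torricelli: v = √(2g·3.09) = 7.78 m/s.
The bore is uniform, so the speed at the crest is the same v. Bernoulli surface→crest: P_atm = P_top + ½ρv² + ρg·h_top.
P_top = 100600 − ½·1260·7.78² − 1260·9.8·3.40 = 20500 Pa. So P_gauge = P_top − P_atm = -80100 Pa.

P_gauge = -80.1 kPa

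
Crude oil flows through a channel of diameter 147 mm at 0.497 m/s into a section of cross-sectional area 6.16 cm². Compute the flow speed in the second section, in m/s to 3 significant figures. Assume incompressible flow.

13.7 m/s

By continuity, v₂ = v₁·A₁/A₂ = 0.497·(170/6.16) = 13.7 m/s.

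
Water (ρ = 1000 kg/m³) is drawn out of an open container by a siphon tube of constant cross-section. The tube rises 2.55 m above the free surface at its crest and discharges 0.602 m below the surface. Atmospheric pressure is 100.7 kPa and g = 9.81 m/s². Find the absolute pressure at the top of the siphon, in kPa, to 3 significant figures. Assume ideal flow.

The outlet speed comes from Torricelli: v = √(2g·0.602) = 3.44 m/s.
The bore is uniform, so the speed at the crest is the same v. Bernoulli surface→crest: P_atm = P_top + ½ρv² + ρg·h_top.
P_top = 100700 − ½·1000·3.44² − 1000·9.81·2.55 = 69800 Pa.

69.8 kPa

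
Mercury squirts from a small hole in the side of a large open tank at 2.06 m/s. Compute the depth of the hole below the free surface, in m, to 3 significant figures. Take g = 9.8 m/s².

h ≈ 0.217 m

For a small hole in a large open tank, ½v² = gh, giving h = v²/(2g).
h = 2.06²/(2·9.8) = 4.24/19.60 = 0.217 m.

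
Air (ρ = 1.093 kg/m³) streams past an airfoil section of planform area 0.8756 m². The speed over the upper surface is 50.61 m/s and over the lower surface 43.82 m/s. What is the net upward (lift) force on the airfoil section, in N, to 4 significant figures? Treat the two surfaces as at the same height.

With equal heights on the two surfaces, Bernoulli gives P_lower − P_upper = ½ρ(v_upper² − v_lower²).
ΔP = ½·1.093·(50.61² − 43.82²) = 350.4 Pa.
Lift = ΔP · A = 350.4 × 0.8756 = 306.8 N.

F = 306.8 N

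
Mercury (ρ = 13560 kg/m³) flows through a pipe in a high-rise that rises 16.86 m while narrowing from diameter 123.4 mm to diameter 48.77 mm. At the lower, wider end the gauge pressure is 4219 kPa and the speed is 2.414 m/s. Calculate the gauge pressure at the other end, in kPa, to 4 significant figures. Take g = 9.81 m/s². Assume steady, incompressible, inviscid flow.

P₂ = 396.3 kPa

Mass conservation (A₁v₁ = A₂v₂) gives v₂ = 2.414 × 119.6/18.68 = 15.45 m/s.
Energy conservation along the streamline gives P₂ = P₁ − ½ρ(v₂² − v₁²) − ρg(h₂ − h₁).
P₂ = 4219000 + ½·13560·(2.414² − 15.45²) − 13560·9.81·(+16.86) = 4219000 + (-1580000) − (2243000) = 396300 Pa.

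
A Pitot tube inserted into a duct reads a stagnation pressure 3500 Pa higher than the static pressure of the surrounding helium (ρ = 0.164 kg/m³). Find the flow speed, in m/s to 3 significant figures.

The dynamic pressure equals the rise in static pressure at the stagnation point: ΔP = ½ρv².
v = √(2ΔP/ρ) = √(2·3500/0.164) = 207 m/s.

207 m/s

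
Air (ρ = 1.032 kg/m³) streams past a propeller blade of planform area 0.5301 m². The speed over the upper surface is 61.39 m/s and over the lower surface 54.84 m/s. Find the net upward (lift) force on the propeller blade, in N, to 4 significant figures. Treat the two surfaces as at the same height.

The faster flow above has the lower pressure; Bernoulli (same height) gives ΔP = ½ρ(v_up² − v_low²).
ΔP = ½·1.032·(61.39² − 54.84²) = 392.8 Pa.
Lift = ΔP · A = 392.8 × 0.5301 = 208.2 N.

F ≈ 208.2 N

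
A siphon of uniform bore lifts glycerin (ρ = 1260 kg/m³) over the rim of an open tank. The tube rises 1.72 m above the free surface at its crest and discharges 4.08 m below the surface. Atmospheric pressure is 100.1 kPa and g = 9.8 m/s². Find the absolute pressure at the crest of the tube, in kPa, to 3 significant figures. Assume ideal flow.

28.5 kPa

The outlet speed comes from Torricelli: v = √(2g·4.08) = 8.94 m/s.
The bore is uniform, so the speed at the crest is the same v. Bernoulli surface→crest: P_atm = P_top + ½ρv² + ρg·h_top.
P_top = 100100 − ½·1260·8.94² − 1260·9.8·1.72 = 28500 Pa.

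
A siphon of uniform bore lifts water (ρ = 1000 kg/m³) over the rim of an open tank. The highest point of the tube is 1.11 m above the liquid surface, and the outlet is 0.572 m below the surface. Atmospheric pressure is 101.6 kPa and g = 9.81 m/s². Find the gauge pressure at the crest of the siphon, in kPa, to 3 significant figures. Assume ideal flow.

Bernoulli surface→outlet gives ½v² = g·h_out, so v = √(2·9.81·0.572) = 3.35 m/s.
With constant cross-section the crest speed equals v; applying Bernoulli from the surface up to the crest, P_top = P_atm − ½ρv² − ρg·h_top.
P_top = 101600 − ½·1000·3.35² − 1000·9.81·1.11 = 85100 Pa. So P_gauge = P_top − P_atm = -16500 Pa.

P_gauge ≈ -16.5 kPa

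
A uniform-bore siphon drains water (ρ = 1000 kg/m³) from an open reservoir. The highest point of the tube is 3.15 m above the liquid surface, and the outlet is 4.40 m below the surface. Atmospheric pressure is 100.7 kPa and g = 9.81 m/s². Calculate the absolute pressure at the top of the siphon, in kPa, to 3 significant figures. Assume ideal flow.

Bernoulli surface→outlet gives ½v² = g·h_out, so v = √(2·9.81·4.40) = 9.29 m/s.
With constant cross-section the crest speed equals v; applying Bernoulli from the surface up to the crest, P_top = P_atm − ½ρv² − ρg·h_top.
P_top = 100700 − ½·1000·9.29² − 1000·9.81·3.15 = 26600 Pa.

P_top = 26.6 kPa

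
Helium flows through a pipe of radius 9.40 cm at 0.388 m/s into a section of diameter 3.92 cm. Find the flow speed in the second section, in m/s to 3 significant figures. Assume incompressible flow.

By continuity, v₂ = v₁·A₁/A₂ = 0.388·(278/12.1) = 8.92 m/s.

v₂ ≈ 8.92 m/s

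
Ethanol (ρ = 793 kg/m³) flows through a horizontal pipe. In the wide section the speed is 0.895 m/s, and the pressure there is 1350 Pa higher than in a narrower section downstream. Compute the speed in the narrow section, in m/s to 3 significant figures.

Along the level pipe P + ½ρv² is conserved, hence v₂² = v₁² + 2(P₁ − P₂)/ρ.
v₂ = √(0.895² + 2·1350/793) = √(0.801 + 3.40) = 2.05 m/s.

v₂ ≈ 2.05 m/s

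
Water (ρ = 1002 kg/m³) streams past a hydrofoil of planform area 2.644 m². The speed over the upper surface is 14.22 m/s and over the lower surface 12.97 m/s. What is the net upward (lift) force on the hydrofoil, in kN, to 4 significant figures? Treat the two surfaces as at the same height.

F = 45.02 kN

The faster flow above has the lower pressure; Bernoulli (same height) gives ΔP = ½ρ(v_up² − v_low²).
ΔP = ½·1002·(14.22² − 12.97²) = 17030 Pa.
Lift = ΔP · A = 17030 × 2.644 = 45020 N.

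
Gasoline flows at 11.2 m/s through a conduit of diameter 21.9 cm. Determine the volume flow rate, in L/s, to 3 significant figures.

Q = A·v = 0.0377 m² × 11.2 m/s = 0.422 m³/s.
Converting: 0.422 m³/s × 1000 = 422 L/s.

Q ≈ 422 L/s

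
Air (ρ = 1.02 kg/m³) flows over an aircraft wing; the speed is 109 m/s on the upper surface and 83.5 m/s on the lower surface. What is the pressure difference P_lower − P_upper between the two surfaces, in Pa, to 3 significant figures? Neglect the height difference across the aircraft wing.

Bernoulli (same height): P_lower − P_upper = ½ρ(v_upper² − v_lower²).
ΔP = ½·1.02·(109² − 83.5²) = 2500 Pa.

ΔP = 2500 Pa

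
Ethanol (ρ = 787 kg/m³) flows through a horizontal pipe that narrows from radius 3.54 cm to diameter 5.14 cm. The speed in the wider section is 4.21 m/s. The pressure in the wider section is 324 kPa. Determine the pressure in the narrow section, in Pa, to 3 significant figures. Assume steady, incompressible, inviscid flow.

Continuity gives A₁v₁ = A₂v₂, so v₂ = (39.4 cm²)/(20.7 cm²) × 4.21 m/s = 7.99 m/s.
With no height change, Bernoulli's equation is P₁ + ½ρv₁² = P₂ + ½ρv₂².
P₂ = P₁ − ½ρ(v₂² − v₁²) = 324000 − ½·787·(7.99² − 4.21²) = 324000 − 18100 = 306000 Pa.

P₂ = 306000 Pa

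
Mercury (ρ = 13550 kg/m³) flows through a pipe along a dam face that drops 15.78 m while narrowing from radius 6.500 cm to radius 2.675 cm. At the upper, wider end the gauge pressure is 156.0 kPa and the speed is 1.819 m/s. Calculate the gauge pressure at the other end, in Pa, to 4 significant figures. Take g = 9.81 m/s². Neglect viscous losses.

P₂ ≈ 1494000 Pa

By continuity, v₂ = v₁·A₁/A₂ = 1.819·(132.7/22.48) = 10.74 m/s.
Applying Bernoulli between the two ends and solving for P₂: P₂ = P₁ + ½ρ(v₁² − v₂²) − ρgΔh.
P₂ = 156000 + ½·13550·(1.819² − 10.74²) − 13550·9.81·(−15.78) = 156000 + (-759100) − (-2098000) = 1494000 Pa.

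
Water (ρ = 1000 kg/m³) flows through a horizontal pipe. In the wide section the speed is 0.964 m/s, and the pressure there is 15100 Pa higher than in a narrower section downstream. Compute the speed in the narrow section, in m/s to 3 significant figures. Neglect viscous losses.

v₂ ≈ 5.58 m/s

Horizontal Bernoulli: P₁ + ½ρv₁² = P₂ + ½ρv₂², so v₂² = v₁² + 2(P₁ − P₂)/ρ.
v₂ = √(0.964² + 2·15100/1000) = √(0.929 + 30.2) = 5.58 m/s.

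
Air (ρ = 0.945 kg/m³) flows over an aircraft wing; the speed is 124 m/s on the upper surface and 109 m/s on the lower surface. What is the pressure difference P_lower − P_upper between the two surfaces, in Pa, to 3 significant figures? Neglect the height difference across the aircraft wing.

The pressure is lower where the speed is higher: ΔP = ½ρ(v_up² − v_low²).
ΔP = ½·0.945·(124² − 109²) = 1650 Pa.

ΔP ≈ 1650 Pa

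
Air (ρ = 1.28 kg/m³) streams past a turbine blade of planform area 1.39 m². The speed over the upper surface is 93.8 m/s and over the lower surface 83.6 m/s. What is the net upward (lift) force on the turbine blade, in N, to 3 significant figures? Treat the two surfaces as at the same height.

From P + ½ρv² = const at equal height, P_low − P_up = ½ρ(v_up² − v_low²).
ΔP = ½·1.28·(93.8² − 83.6²) = 1160 Pa.
Lift = ΔP · A = 1160 × 1.39 = 1610 N.

F ≈ 1610 N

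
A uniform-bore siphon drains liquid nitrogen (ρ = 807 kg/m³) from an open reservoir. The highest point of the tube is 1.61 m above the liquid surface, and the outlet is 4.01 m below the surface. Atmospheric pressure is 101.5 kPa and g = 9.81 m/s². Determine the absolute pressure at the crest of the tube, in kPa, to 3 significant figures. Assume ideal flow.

From the surface to the outlet (both open to atmosphere, surface at rest): v = √(2g·h_out) = √(2·9.81·4.01) = 8.87 m/s.
With constant cross-section the crest speed equals v; applying Bernoulli from the surface up to the crest, P_top = P_atm − ½ρv² − ρg·h_top.
P_top = 101500 − ½·807·8.87² − 807·9.81·1.61 = 57000 Pa.

P_top = 57.0 kPa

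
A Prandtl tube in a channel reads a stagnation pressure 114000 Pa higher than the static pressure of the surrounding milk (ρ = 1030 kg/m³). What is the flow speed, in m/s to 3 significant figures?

v ≈ 14.9 m/s

The dynamic pressure equals the rise in static pressure at the stagnation point: ΔP = ½ρv².
v = √(2ΔP/ρ) = √(2·114000/1030) = 14.9 m/s.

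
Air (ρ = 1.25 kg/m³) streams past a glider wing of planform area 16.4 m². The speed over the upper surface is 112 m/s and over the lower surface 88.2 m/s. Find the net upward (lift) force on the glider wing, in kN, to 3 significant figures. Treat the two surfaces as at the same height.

F ≈ 48.8 kN

From P + ½ρv² = const at equal height, P_low − P_up = ½ρ(v_up² − v_low²).
ΔP = ½·1.25·(112² − 88.2²) = 2980 Pa.
Lift = ΔP · A = 2980 × 16.4 = 48800 N.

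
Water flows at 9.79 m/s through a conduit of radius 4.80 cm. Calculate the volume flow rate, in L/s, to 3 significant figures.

Q ≈ 70.9 L/s

Q = A·v = 0.00724 m² × 9.79 m/s = 0.0709 m³/s.
Converting: 0.0709 m³/s × 1000 = 70.9 L/s.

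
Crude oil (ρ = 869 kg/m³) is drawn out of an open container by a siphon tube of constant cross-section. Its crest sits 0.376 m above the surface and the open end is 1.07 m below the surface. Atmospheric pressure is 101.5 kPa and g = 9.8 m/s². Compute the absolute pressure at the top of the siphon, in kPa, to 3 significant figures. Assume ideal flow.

P_top ≈ 89.2 kPa

The outlet speed comes from Torricelli: v = √(2g·1.07) = 4.58 m/s.
Continuity keeps v the same throughout the tube; from surface to crest, P_atm + 0 = P_top + ½ρv² + ρg·h_top.
P_top = 101500 − ½·869·4.58² − 869·9.8·0.376 = 89200 Pa.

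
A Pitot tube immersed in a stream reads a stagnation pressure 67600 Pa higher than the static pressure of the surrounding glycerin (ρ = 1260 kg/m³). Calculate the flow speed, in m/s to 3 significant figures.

Bernoulli between the free stream and the stagnation point: ½ρv² = P_stag − P_static.
v = √(2ΔP/ρ) = √(2·67600/1260) = 10.4 m/s.

10.4 m/s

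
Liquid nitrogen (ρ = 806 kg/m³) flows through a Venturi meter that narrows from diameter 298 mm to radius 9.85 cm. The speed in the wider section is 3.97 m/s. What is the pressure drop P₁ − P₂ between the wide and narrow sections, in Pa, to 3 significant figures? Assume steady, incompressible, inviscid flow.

By continuity, v₂ = v₁·A₁/A₂ = 3.97·(697/305) = 9.08 m/s.
Along the horizontal streamline, P + ½ρv² is constant.
P₁ − P₂ = ½·806·(9.08² − 3.97²) = ½·806·66.8 = 26900 Pa.

ΔP ≈ 26900 Pa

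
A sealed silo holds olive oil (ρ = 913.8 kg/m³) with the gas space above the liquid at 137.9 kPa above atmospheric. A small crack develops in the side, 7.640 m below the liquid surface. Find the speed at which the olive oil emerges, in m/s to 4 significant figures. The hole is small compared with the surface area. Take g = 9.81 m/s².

Take point 1 at the surface (v₁ ≈ 0) and point 2 at the hole (at atmospheric pressure). Bernoulli: P₁ + ρg h = P_atm + ½ρv₂².
With P₁ − P_atm = 137900 Pa, v₂ = √(2gh + 2ΔP/ρ) = √(2·9.81·7.640 + 2·137900/913.8) = 21.25 m/s.

21.25 m/s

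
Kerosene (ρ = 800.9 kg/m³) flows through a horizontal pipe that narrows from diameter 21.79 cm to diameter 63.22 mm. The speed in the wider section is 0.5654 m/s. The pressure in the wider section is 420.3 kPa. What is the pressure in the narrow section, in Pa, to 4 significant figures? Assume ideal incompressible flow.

Mass conservation (A₁v₁ = A₂v₂) gives v₂ = 0.5654 × 372.9/31.39 = 6.717 m/s.
The pipe is horizontal, so Bernoulli reduces to P₁ + ½ρv₁² = P₂ + ½ρv₂².
P₂ = P₁ − ½ρ(v₂² − v₁²) = 420300 − ½·800.9·(6.717² − 0.5654²) = 420300 − 17940 = 402400 Pa.

P₂ ≈ 402400 Pa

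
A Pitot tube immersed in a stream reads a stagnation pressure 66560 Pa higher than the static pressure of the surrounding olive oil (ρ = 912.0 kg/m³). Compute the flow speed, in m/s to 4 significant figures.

v = 12.08 m/s

At the stagnation point the flow is brought to rest, so Bernoulli gives P_stag − P_static = ½ρv².
v = √(2ΔP/ρ) = √(2·66560/912.0) = 12.08 m/s.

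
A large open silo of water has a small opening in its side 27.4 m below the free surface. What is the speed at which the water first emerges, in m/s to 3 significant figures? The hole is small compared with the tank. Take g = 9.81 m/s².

v ≈ 23.2 m/s

The surface is effectively still and both ends are open, so ½v² = gh and v = √(2·9.81·27.4) = 23.2 m/s.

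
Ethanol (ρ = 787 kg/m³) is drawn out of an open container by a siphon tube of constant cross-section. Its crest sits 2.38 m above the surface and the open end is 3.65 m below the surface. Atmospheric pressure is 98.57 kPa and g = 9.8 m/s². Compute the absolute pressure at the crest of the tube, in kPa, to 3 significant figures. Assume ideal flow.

P_top ≈ 52.1 kPa

From the surface to the outlet (both open to atmosphere, surface at rest): v = √(2g·h_out) = √(2·9.8·3.65) = 8.46 m/s.
The bore is uniform, so the speed at the crest is the same v. Bernoulli surface→crest: P_atm = P_top + ½ρv² + ρg·h_top.
P_top = 98570 − ½·787·8.46² − 787·9.8·2.38 = 52100 Pa.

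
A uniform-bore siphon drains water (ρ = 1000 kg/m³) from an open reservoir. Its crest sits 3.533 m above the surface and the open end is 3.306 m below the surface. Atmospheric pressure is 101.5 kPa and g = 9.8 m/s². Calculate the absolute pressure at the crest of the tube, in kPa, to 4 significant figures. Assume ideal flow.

From the surface to the outlet (both open to atmosphere, surface at rest): v = √(2g·h_out) = √(2·9.8·3.306) = 8.050 m/s.
The bore is uniform, so the speed at the crest is the same v. Bernoulli surface→crest: P_atm = P_top + ½ρv² + ρg·h_top.
P_top = 101500 − ½·1000·8.050² − 1000·9.8·3.533 = 34480 Pa.

34.48 kPa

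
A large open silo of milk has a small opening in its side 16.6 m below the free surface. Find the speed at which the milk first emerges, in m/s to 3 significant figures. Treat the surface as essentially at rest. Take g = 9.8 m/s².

The surface is effectively still and both ends are open, so ½v² = gh and v = √(2·9.8·16.6) = 18.0 m/s.

v ≈ 18.0 m/s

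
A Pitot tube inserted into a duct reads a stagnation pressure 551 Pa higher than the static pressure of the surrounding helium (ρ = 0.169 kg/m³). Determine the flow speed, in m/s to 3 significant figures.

v ≈ 80.8 m/s

At the stagnation point the flow is brought to rest, so Bernoulli gives P_stag − P_static = ½ρv².
v = √(2ΔP/ρ) = √(2·551/0.169) = 80.8 m/s.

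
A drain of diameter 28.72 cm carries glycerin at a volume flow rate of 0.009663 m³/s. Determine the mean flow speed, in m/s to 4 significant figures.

Q = 0.009663 m³/s = 0.009663 m³/s.
v = Q/A = 0.009663 / 0.06478 = 0.1492 m/s.

v = 0.1492 m/s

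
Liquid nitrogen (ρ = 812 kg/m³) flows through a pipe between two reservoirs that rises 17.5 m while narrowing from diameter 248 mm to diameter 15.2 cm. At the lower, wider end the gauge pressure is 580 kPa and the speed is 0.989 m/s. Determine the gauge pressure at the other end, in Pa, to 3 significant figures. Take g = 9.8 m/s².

Continuity gives A₁v₁ = A₂v₂, so v₂ = (483 cm²)/(181 cm²) × 0.989 m/s = 2.63 m/s.
Applying Bernoulli between the two ends and solving for P₂: P₂ = P₁ + ½ρ(v₁² − v₂²) − ρgΔh.
P₂ = 580000 + ½·812·(0.989² − 2.63²) − 812·9.8·(+17.5) = 580000 + (-2420) − (139000) = 438000 Pa.

P₂ ≈ 438000 Pa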